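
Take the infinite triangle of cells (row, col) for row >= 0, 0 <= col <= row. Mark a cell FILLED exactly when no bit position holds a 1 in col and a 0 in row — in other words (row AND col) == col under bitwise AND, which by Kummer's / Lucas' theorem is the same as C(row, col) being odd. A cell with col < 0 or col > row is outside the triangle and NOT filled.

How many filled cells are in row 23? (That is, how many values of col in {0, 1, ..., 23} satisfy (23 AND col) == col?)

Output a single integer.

23 in binary = 10111
popcount(23) = number of 1-bits in 10111 = 4
A col c satisfies (23 AND c) == c iff every set bit of c is also set in 23; each of the 4 set bits of 23 can independently be on or off in c.
count = 2^4 = 16

Answer: 16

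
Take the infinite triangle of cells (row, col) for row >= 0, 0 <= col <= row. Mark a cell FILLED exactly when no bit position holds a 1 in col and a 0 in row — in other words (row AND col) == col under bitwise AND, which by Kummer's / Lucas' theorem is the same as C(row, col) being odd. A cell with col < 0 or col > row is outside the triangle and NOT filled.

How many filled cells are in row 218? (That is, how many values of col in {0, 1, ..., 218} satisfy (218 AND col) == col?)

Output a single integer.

218 in binary = 11011010
popcount(218) = number of 1-bits in 11011010 = 5
A col c satisfies (218 AND c) == c iff every set bit of c is also set in 218; each of the 5 set bits of 218 can independently be on or off in c.
count = 2^5 = 32

Answer: 32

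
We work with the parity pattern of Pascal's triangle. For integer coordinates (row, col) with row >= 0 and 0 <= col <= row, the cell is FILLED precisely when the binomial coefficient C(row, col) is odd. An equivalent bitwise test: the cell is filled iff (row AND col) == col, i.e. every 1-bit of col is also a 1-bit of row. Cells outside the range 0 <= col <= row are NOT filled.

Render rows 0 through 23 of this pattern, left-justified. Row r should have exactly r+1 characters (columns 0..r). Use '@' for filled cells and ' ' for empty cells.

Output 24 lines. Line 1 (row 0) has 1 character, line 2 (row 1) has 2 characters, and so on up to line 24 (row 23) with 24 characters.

r0=0: @
r1=1: @@
r2=10: @ @
r3=11: @@@@
r4=100: @   @
r5=101: @@  @@
r6=110: @ @ @ @
r7=111: @@@@@@@@
r8=1000: @       @
r9=1001: @@      @@
r10=1010: @ @     @ @
r11=1011: @@@@    @@@@
r12=1100: @   @   @   @
r13=1101: @@  @@  @@  @@
r14=1110: @ @ @ @ @ @ @ @
r15=1111: @@@@@@@@@@@@@@@@
r16=10000: @               @
r17=10001: @@              @@
r18=10010: @ @             @ @
r19=10011: @@@@            @@@@
r20=10100: @   @           @   @
r21=10101: @@  @@          @@  @@
r22=10110: @ @ @ @         @ @ @ @
r23=10111: @@@@@@@@        @@@@@@@@

Answer: @
@@
@ @
@@@@
@   @
@@  @@
@ @ @ @
@@@@@@@@
@       @
@@      @@
@ @     @ @
@@@@    @@@@
@   @   @   @
@@  @@  @@  @@
@ @ @ @ @ @ @ @
@@@@@@@@@@@@@@@@
@               @
@@              @@
@ @             @ @
@@@@            @@@@
@   @           @   @
@@  @@          @@  @@
@ @ @ @         @ @ @ @
@@@@@@@@        @@@@@@@@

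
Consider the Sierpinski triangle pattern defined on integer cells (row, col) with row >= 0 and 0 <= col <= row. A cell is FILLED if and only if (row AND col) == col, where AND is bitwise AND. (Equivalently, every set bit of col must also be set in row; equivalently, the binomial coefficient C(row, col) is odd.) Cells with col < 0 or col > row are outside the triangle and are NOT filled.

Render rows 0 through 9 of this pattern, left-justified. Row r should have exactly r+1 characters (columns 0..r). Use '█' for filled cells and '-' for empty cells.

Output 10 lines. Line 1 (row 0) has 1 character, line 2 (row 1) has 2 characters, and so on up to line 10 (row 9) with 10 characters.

Answer: █
██
█-█
████
█---█
██--██
█-█-█-█
████████
█-------█
██------██

Derivation:
r0=0: █
r1=1: ██
r2=10: █-█
r3=11: ████
r4=100: █---█
r5=101: ██--██
r6=110: █-█-█-█
r7=111: ████████
r8=1000: █-------█
r9=1001: ██------██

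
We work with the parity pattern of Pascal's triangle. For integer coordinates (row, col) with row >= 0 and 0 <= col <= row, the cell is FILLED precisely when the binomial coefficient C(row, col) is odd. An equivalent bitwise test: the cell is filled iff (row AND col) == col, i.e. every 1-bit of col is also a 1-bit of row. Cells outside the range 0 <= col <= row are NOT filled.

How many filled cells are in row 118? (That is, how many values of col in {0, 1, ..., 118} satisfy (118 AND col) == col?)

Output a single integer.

Answer: 32

Derivation:
118 in binary = 1110110
popcount(118) = number of 1-bits in 1110110 = 5
A col c satisfies (118 AND c) == c iff every set bit of c is also set in 118; each of the 5 set bits of 118 can independently be on or off in c.
count = 2^5 = 32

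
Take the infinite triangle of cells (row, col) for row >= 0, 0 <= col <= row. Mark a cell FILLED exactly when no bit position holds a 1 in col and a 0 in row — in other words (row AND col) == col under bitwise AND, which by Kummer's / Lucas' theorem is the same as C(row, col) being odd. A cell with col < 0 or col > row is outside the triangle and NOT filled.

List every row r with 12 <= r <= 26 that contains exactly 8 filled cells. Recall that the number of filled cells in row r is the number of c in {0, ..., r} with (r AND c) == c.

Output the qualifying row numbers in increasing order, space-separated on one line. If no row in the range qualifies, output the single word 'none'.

Answer: 13 14 19 21 22 25 26

Derivation:
Row r has 2^popcount(r) filled cells, so we need popcount(r) = log2(8) = 3.
Scan r = 12..26 and keep those with exactly 3 one-bits:
r=12=1100 popcount=2 -> skip
r=13=1101 popcount=3 -> KEEP
r=14=1110 popcount=3 -> KEEP
r=15=1111 popcount=4 -> skip
r=16=10000 popcount=1 -> skip
r=17=10001 popcount=2 -> skip
r=18=10010 popcount=2 -> skip
r=19=10011 popcount=3 -> KEEP
r=20=10100 popcount=2 -> skip
r=21=10101 popcount=3 -> KEEP
r=22=10110 popcount=3 -> KEEP
r=23=10111 popcount=4 -> skip
r=24=11000 popcount=2 -> skip
r=25=11001 popcount=3 -> KEEP
r=26=11010 popcount=3 -> KEEP
Kept rows: 13 14 19 21 22 25 26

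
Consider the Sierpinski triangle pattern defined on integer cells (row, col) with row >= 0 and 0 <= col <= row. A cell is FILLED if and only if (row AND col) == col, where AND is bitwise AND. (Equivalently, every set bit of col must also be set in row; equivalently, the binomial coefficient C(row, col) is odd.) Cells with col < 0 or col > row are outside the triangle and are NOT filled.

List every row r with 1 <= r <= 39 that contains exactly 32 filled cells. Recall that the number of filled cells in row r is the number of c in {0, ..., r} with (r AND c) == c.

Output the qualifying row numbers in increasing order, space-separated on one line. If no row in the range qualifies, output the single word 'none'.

Row r has 2^popcount(r) filled cells, so we need popcount(r) = log2(32) = 5.
Scan r = 1..39 and keep those with exactly 5 one-bits:
r=1=1 popcount=1 -> skip
r=2=10 popcount=1 -> skip
r=3=11 popcount=2 -> skip
r=4=100 popcount=1 -> skip
r=5=101 popcount=2 -> skip
r=6=110 popcount=2 -> skip
r=7=111 popcount=3 -> skip
r=8=1000 popcount=1 -> skip
r=9=1001 popcount=2 -> skip
r=10=1010 popcount=2 -> skip
r=11=1011 popcount=3 -> skip
r=12=1100 popcount=2 -> skip
r=13=1101 popcount=3 -> skip
r=14=1110 popcount=3 -> skip
r=15=1111 popcount=4 -> skip
r=16=10000 popcount=1 -> skip
r=17=10001 popcount=2 -> skip
r=18=10010 popcount=2 -> skip
r=19=10011 popcount=3 -> skip
r=20=10100 popcount=2 -> skip
r=21=10101 popcount=3 -> skip
r=22=10110 popcount=3 -> skip
r=23=10111 popcount=4 -> skip
r=24=11000 popcount=2 -> skip
r=25=11001 popcount=3 -> skip
r=26=11010 popcount=3 -> skip
r=27=11011 popcount=4 -> skip
r=28=11100 popcount=3 -> skip
r=29=11101 popcount=4 -> skip
r=30=11110 popcount=4 -> skip
r=31=11111 popcount=5 -> KEEP
r=32=100000 popcount=1 -> skip
r=33=100001 popcount=2 -> skip
r=34=100010 popcount=2 -> skip
r=35=100011 popcount=3 -> skip
r=36=100100 popcount=2 -> skip
r=37=100101 popcount=3 -> skip
r=38=100110 popcount=3 -> skip
r=39=100111 popcount=4 -> skip
Kept rows: 31

Answer: 31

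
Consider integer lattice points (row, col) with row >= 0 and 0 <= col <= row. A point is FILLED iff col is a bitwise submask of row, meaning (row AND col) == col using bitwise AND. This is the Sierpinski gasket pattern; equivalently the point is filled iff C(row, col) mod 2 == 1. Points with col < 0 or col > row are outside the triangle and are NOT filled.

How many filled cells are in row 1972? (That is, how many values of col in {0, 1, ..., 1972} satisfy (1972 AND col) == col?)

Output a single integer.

Answer: 128

Derivation:
1972 in binary = 11110110100
popcount(1972) = number of 1-bits in 11110110100 = 7
A col c satisfies (1972 AND c) == c iff every set bit of c is also set in 1972; each of the 7 set bits of 1972 can independently be on or off in c.
count = 2^7 = 128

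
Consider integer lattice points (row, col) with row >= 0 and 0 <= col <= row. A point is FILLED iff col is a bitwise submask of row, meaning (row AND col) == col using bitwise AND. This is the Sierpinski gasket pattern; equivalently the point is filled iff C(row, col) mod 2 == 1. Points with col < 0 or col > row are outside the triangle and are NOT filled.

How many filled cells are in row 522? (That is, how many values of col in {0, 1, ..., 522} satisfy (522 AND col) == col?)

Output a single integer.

Answer: 8

Derivation:
522 in binary = 1000001010
popcount(522) = number of 1-bits in 1000001010 = 3
A col c satisfies (522 AND c) == c iff every set bit of c is also set in 522; each of the 3 set bits of 522 can independently be on or off in c.
count = 2^3 = 8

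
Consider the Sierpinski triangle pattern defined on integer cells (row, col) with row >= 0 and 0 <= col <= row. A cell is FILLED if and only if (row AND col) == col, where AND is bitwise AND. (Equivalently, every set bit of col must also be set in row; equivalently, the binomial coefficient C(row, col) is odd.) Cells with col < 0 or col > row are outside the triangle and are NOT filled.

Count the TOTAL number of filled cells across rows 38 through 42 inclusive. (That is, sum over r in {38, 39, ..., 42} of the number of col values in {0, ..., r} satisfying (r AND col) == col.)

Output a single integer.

r38=100110 pc3: +8 =8
r39=100111 pc4: +16 =24
r40=101000 pc2: +4 =28
r41=101001 pc3: +8 =36
r42=101010 pc3: +8 =44

Answer: 44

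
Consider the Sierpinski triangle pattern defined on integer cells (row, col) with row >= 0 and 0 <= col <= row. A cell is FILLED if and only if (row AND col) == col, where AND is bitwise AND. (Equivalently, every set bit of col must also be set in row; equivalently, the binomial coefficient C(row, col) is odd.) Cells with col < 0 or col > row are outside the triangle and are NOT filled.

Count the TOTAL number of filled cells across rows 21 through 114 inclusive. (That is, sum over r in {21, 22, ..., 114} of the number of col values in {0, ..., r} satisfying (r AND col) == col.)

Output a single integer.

r21=10101 pc3: +8 =8
r22=10110 pc3: +8 =16
r23=10111 pc4: +16 =32
r24=11000 pc2: +4 =36
r25=11001 pc3: +8 =44
r26=11010 pc3: +8 =52
r27=11011 pc4: +16 =68
r28=11100 pc3: +8 =76
r29=11101 pc4: +16 =92
r30=11110 pc4: +16 =108
r31=11111 pc5: +32 =140
r32=100000 pc1: +2 =142
r33=100001 pc2: +4 =146
r34=100010 pc2: +4 =150
r35=100011 pc3: +8 =158
r36=100100 pc2: +4 =162
r37=100101 pc3: +8 =170
r38=100110 pc3: +8 =178
r39=100111 pc4: +16 =194
r40=101000 pc2: +4 =198
r41=101001 pc3: +8 =206
r42=101010 pc3: +8 =214
r43=101011 pc4: +16 =230
r44=101100 pc3: +8 =238
r45=101101 pc4: +16 =254
r46=101110 pc4: +16 =270
r47=101111 pc5: +32 =302
r48=110000 pc2: +4 =306
r49=110001 pc3: +8 =314
r50=110010 pc3: +8 =322
r51=110011 pc4: +16 =338
r52=110100 pc3: +8 =346
r53=110101 pc4: +16 =362
r54=110110 pc4: +16 =378
r55=110111 pc5: +32 =410
r56=111000 pc3: +8 =418
r57=111001 pc4: +16 =434
r58=111010 pc4: +16 =450
r59=111011 pc5: +32 =482
r60=111100 pc4: +16 =498
r61=111101 pc5: +32 =530
r62=111110 pc5: +32 =562
r63=111111 pc6: +64 =626
r64=1000000 pc1: +2 =628
r65=1000001 pc2: +4 =632
r66=1000010 pc2: +4 =636
r67=1000011 pc3: +8 =644
r68=1000100 pc2: +4 =648
r69=1000101 pc3: +8 =656
r70=1000110 pc3: +8 =664
r71=1000111 pc4: +16 =680
r72=1001000 pc2: +4 =684
r73=1001001 pc3: +8 =692
r74=1001010 pc3: +8 =700
r75=1001011 pc4: +16 =716
r76=1001100 pc3: +8 =724
r77=1001101 pc4: +16 =740
r78=1001110 pc4: +16 =756
r79=1001111 pc5: +32 =788
r80=1010000 pc2: +4 =792
r81=1010001 pc3: +8 =800
r82=1010010 pc3: +8 =808
r83=1010011 pc4: +16 =824
r84=1010100 pc3: +8 =832
r85=1010101 pc4: +16 =848
r86=1010110 pc4: +16 =864
r87=1010111 pc5: +32 =896
r88=1011000 pc3: +8 =904
r89=1011001 pc4: +16 =920
r90=1011010 pc4: +16 =936
r91=1011011 pc5: +32 =968
r92=1011100 pc4: +16 =984
r93=1011101 pc5: +32 =1016
r94=1011110 pc5: +32 =1048
r95=1011111 pc6: +64 =1112
r96=1100000 pc2: +4 =1116
r97=1100001 pc3: +8 =1124
r98=1100010 pc3: +8 =1132
r99=1100011 pc4: +16 =1148
r100=1100100 pc3: +8 =1156
r101=1100101 pc4: +16 =1172
r102=1100110 pc4: +16 =1188
r103=1100111 pc5: +32 =1220
r104=1101000 pc3: +8 =1228
r105=1101001 pc4: +16 =1244
r106=1101010 pc4: +16 =1260
r107=1101011 pc5: +32 =1292
r108=1101100 pc4: +16 =1308
r109=1101101 pc5: +32 =1340
r110=1101110 pc5: +32 =1372
r111=1101111 pc6: +64 =1436
r112=1110000 pc3: +8 =1444
r113=1110001 pc4: +16 =1460
r114=1110010 pc4: +16 =1476

Answer: 1476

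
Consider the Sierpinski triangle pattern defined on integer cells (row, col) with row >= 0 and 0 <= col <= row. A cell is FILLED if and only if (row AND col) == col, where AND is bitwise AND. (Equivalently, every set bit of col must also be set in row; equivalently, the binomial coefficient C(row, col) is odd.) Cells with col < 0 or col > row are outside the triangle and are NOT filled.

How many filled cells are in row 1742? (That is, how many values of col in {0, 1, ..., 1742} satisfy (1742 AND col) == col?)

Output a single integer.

1742 in binary = 11011001110
popcount(1742) = number of 1-bits in 11011001110 = 7
A col c satisfies (1742 AND c) == c iff every set bit of c is also set in 1742; each of the 7 set bits of 1742 can independently be on or off in c.
count = 2^7 = 128

Answer: 128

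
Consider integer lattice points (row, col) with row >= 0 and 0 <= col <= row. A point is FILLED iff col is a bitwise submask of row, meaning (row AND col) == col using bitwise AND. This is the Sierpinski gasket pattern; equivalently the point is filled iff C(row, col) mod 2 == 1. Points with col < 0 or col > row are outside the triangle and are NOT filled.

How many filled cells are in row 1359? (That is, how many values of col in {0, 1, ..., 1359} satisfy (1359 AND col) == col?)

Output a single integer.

1359 in binary = 10101001111
popcount(1359) = number of 1-bits in 10101001111 = 7
A col c satisfies (1359 AND c) == c iff every set bit of c is also set in 1359; each of the 7 set bits of 1359 can independently be on or off in c.
count = 2^7 = 128

Answer: 128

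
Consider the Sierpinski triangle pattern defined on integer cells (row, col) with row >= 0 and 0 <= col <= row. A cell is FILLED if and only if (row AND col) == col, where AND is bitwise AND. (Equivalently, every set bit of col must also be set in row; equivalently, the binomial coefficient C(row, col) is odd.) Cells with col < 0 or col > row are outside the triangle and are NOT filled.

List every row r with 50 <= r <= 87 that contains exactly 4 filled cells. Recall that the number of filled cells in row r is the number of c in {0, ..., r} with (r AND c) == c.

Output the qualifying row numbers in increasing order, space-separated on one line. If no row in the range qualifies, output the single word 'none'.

Row r has 2^popcount(r) filled cells, so we need popcount(r) = log2(4) = 2.
Scan r = 50..87 and keep those with exactly 2 one-bits:
r=50=110010 popcount=3 -> skip
r=51=110011 popcount=4 -> skip
r=52=110100 popcount=3 -> skip
r=53=110101 popcount=4 -> skip
r=54=110110 popcount=4 -> skip
r=55=110111 popcount=5 -> skip
r=56=111000 popcount=3 -> skip
r=57=111001 popcount=4 -> skip
r=58=111010 popcount=4 -> skip
r=59=111011 popcount=5 -> skip
r=60=111100 popcount=4 -> skip
r=61=111101 popcount=5 -> skip
r=62=111110 popcount=5 -> skip
r=63=111111 popcount=6 -> skip
r=64=1000000 popcount=1 -> skip
r=65=1000001 popcount=2 -> KEEP
r=66=1000010 popcount=2 -> KEEP
r=67=1000011 popcount=3 -> skip
r=68=1000100 popcount=2 -> KEEP
r=69=1000101 popcount=3 -> skip
r=70=1000110 popcount=3 -> skip
r=71=1000111 popcount=4 -> skip
r=72=1001000 popcount=2 -> KEEP
r=73=1001001 popcount=3 -> skip
r=74=1001010 popcount=3 -> skip
r=75=1001011 popcount=4 -> skip
r=76=1001100 popcount=3 -> skip
r=77=1001101 popcount=4 -> skip
r=78=1001110 popcount=4 -> skip
r=79=1001111 popcount=5 -> skip
r=80=1010000 popcount=2 -> KEEP
r=81=1010001 popcount=3 -> skip
r=82=1010010 popcount=3 -> skip
r=83=1010011 popcount=4 -> skip
r=84=1010100 popcount=3 -> skip
r=85=1010101 popcount=4 -> skip
r=86=1010110 popcount=4 -> skip
r=87=1010111 popcount=5 -> skip
Kept rows: 65 66 68 72 80

Answer: 65 66 68 72 80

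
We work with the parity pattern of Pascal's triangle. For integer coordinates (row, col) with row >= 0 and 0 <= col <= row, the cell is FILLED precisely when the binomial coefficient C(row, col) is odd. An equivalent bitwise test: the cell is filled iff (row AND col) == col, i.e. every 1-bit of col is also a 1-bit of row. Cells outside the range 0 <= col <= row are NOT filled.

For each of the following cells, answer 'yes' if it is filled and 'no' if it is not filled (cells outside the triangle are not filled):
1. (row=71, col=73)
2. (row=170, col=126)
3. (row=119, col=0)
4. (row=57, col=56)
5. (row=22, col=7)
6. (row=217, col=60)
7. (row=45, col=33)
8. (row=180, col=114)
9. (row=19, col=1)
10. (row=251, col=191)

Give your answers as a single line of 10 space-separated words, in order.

(71,73): col outside [0, 71] -> not filled
(170,126): row=0b10101010, col=0b1111110, row AND col = 0b101010 = 42; 42 != 126 -> empty
(119,0): row=0b1110111, col=0b0, row AND col = 0b0 = 0; 0 == 0 -> filled
(57,56): row=0b111001, col=0b111000, row AND col = 0b111000 = 56; 56 == 56 -> filled
(22,7): row=0b10110, col=0b111, row AND col = 0b110 = 6; 6 != 7 -> empty
(217,60): row=0b11011001, col=0b111100, row AND col = 0b11000 = 24; 24 != 60 -> empty
(45,33): row=0b101101, col=0b100001, row AND col = 0b100001 = 33; 33 == 33 -> filled
(180,114): row=0b10110100, col=0b1110010, row AND col = 0b110000 = 48; 48 != 114 -> empty
(19,1): row=0b10011, col=0b1, row AND col = 0b1 = 1; 1 == 1 -> filled
(251,191): row=0b11111011, col=0b10111111, row AND col = 0b10111011 = 187; 187 != 191 -> empty

Answer: no no yes yes no no yes no yes no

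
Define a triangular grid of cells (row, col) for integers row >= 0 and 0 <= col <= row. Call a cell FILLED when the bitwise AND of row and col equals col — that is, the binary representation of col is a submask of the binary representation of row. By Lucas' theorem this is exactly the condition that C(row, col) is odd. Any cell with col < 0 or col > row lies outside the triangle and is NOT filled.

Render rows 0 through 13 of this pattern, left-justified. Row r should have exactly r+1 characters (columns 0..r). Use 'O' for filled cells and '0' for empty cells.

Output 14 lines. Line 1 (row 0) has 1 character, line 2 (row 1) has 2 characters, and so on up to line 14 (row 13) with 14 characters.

Answer: O
OO
O0O
OOOO
O000O
OO00OO
O0O0O0O
OOOOOOOO
O0000000O
OO000000OO
O0O00000O0O
OOOO0000OOOO
O000O000O000O
OO00OO00OO00OO

Derivation:
r0=0: O
r1=1: OO
r2=10: O0O
r3=11: OOOO
r4=100: O000O
r5=101: OO00OO
r6=110: O0O0O0O
r7=111: OOOOOOOO
r8=1000: O0000000O
r9=1001: OO000000OO
r10=1010: O0O00000O0O
r11=1011: OOOO0000OOOO
r12=1100: O000O000O000O
r13=1101: OO00OO00OO00OO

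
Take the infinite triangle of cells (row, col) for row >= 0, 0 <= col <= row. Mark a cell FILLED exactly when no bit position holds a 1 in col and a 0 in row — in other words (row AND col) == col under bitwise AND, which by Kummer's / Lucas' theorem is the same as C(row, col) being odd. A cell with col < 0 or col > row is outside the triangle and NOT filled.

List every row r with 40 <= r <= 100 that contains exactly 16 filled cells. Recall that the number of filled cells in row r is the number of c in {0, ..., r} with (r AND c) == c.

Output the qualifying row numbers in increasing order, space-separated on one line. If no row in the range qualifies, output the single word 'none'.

Answer: 43 45 46 51 53 54 57 58 60 71 75 77 78 83 85 86 89 90 92 99

Derivation:
Row r has 2^popcount(r) filled cells, so we need popcount(r) = log2(16) = 4.
Scan r = 40..100 and keep those with exactly 4 one-bits:
r=40=101000 popcount=2 -> skip
r=41=101001 popcount=3 -> skip
r=42=101010 popcount=3 -> skip
r=43=101011 popcount=4 -> KEEP
r=44=101100 popcount=3 -> skip
r=45=101101 popcount=4 -> KEEP
r=46=101110 popcount=4 -> KEEP
r=47=101111 popcount=5 -> skip
r=48=110000 popcount=2 -> skip
r=49=110001 popcount=3 -> skip
r=50=110010 popcount=3 -> skip
r=51=110011 popcount=4 -> KEEP
r=52=110100 popcount=3 -> skip
r=53=110101 popcount=4 -> KEEP
r=54=110110 popcount=4 -> KEEP
r=55=110111 popcount=5 -> skip
r=56=111000 popcount=3 -> skip
r=57=111001 popcount=4 -> KEEP
r=58=111010 popcount=4 -> KEEP
r=59=111011 popcount=5 -> skip
r=60=111100 popcount=4 -> KEEP
r=61=111101 popcount=5 -> skip
r=62=111110 popcount=5 -> skip
r=63=111111 popcount=6 -> skip
r=64=1000000 popcount=1 -> skip
r=65=1000001 popcount=2 -> skip
r=66=1000010 popcount=2 -> skip
r=67=1000011 popcount=3 -> skip
r=68=1000100 popcount=2 -> skip
r=69=1000101 popcount=3 -> skip
r=70=1000110 popcount=3 -> skip
r=71=1000111 popcount=4 -> KEEP
r=72=1001000 popcount=2 -> skip
r=73=1001001 popcount=3 -> skip
r=74=1001010 popcount=3 -> skip
r=75=1001011 popcount=4 -> KEEP
r=76=1001100 popcount=3 -> skip
r=77=1001101 popcount=4 -> KEEP
r=78=1001110 popcount=4 -> KEEP
r=79=1001111 popcount=5 -> skip
r=80=1010000 popcount=2 -> skip
r=81=1010001 popcount=3 -> skip
r=82=1010010 popcount=3 -> skip
r=83=1010011 popcount=4 -> KEEP
r=84=1010100 popcount=3 -> skip
r=85=1010101 popcount=4 -> KEEP
r=86=1010110 popcount=4 -> KEEP
r=87=1010111 popcount=5 -> skip
r=88=1011000 popcount=3 -> skip
r=89=1011001 popcount=4 -> KEEP
r=90=1011010 popcount=4 -> KEEP
r=91=1011011 popcount=5 -> skip
r=92=1011100 popcount=4 -> KEEP
r=93=1011101 popcount=5 -> skip
r=94=1011110 popcount=5 -> skip
r=95=1011111 popcount=6 -> skip
r=96=1100000 popcount=2 -> skip
r=97=1100001 popcount=3 -> skip
r=98=1100010 popcount=3 -> skip
r=99=1100011 popcount=4 -> KEEP
r=100=1100100 popcount=3 -> skip
Kept rows: 43 45 46 51 53 54 57 58 60 71 75 77 78 83 85 86 89 90 92 99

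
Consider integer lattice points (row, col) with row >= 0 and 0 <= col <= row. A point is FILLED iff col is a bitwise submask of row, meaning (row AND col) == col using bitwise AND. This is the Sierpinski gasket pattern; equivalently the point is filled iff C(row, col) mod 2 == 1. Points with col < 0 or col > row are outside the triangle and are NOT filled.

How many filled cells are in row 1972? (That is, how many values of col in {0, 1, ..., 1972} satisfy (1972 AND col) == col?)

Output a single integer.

1972 in binary = 11110110100
popcount(1972) = number of 1-bits in 11110110100 = 7
A col c satisfies (1972 AND c) == c iff every set bit of c is also set in 1972; each of the 7 set bits of 1972 can independently be on or off in c.
count = 2^7 = 128

Answer: 128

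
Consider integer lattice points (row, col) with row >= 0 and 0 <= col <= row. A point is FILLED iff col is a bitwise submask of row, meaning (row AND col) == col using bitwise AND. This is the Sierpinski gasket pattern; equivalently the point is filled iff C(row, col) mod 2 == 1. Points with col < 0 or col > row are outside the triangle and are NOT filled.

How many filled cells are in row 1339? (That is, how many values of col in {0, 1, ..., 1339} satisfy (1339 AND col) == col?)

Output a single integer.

1339 in binary = 10100111011
popcount(1339) = number of 1-bits in 10100111011 = 7
A col c satisfies (1339 AND c) == c iff every set bit of c is also set in 1339; each of the 7 set bits of 1339 can independently be on or off in c.
count = 2^7 = 128

Answer: 128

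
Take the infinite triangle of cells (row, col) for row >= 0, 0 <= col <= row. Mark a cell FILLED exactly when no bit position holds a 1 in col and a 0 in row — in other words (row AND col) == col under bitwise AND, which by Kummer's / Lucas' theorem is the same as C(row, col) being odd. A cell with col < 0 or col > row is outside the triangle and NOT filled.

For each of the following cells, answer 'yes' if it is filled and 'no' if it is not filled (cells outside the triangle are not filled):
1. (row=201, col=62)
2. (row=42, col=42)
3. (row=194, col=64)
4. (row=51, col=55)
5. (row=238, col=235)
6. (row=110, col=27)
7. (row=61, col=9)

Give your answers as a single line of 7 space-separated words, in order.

(201,62): row=0b11001001, col=0b111110, row AND col = 0b1000 = 8; 8 != 62 -> empty
(42,42): row=0b101010, col=0b101010, row AND col = 0b101010 = 42; 42 == 42 -> filled
(194,64): row=0b11000010, col=0b1000000, row AND col = 0b1000000 = 64; 64 == 64 -> filled
(51,55): col outside [0, 51] -> not filled
(238,235): row=0b11101110, col=0b11101011, row AND col = 0b11101010 = 234; 234 != 235 -> empty
(110,27): row=0b1101110, col=0b11011, row AND col = 0b1010 = 10; 10 != 27 -> empty
(61,9): row=0b111101, col=0b1001, row AND col = 0b1001 = 9; 9 == 9 -> filled

Answer: no yes yes no no no yes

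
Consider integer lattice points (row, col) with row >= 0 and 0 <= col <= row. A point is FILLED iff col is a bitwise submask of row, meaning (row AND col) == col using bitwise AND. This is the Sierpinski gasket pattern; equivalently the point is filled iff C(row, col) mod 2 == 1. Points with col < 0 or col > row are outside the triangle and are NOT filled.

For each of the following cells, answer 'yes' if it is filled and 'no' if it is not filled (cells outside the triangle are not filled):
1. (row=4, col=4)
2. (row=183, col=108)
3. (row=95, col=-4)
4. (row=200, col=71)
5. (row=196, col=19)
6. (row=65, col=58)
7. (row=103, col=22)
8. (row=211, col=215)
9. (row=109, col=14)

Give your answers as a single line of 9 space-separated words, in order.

(4,4): row=0b100, col=0b100, row AND col = 0b100 = 4; 4 == 4 -> filled
(183,108): row=0b10110111, col=0b1101100, row AND col = 0b100100 = 36; 36 != 108 -> empty
(95,-4): col outside [0, 95] -> not filled
(200,71): row=0b11001000, col=0b1000111, row AND col = 0b1000000 = 64; 64 != 71 -> empty
(196,19): row=0b11000100, col=0b10011, row AND col = 0b0 = 0; 0 != 19 -> empty
(65,58): row=0b1000001, col=0b111010, row AND col = 0b0 = 0; 0 != 58 -> empty
(103,22): row=0b1100111, col=0b10110, row AND col = 0b110 = 6; 6 != 22 -> empty
(211,215): col outside [0, 211] -> not filled
(109,14): row=0b1101101, col=0b1110, row AND col = 0b1100 = 12; 12 != 14 -> empty

Answer: yes no no no no no no no no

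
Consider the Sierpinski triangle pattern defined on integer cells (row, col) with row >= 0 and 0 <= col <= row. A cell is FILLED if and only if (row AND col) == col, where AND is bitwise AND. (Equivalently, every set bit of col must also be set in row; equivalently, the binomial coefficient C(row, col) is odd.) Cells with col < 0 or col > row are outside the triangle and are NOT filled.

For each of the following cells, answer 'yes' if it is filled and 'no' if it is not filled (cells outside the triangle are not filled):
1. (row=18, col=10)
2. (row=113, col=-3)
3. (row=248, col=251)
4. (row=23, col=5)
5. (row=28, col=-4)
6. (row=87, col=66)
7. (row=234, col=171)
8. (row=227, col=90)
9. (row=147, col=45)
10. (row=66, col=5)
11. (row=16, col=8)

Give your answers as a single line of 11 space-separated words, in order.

Answer: no no no yes no yes no no no no no

Derivation:
(18,10): row=0b10010, col=0b1010, row AND col = 0b10 = 2; 2 != 10 -> empty
(113,-3): col outside [0, 113] -> not filled
(248,251): col outside [0, 248] -> not filled
(23,5): row=0b10111, col=0b101, row AND col = 0b101 = 5; 5 == 5 -> filled
(28,-4): col outside [0, 28] -> not filled
(87,66): row=0b1010111, col=0b1000010, row AND col = 0b1000010 = 66; 66 == 66 -> filled
(234,171): row=0b11101010, col=0b10101011, row AND col = 0b10101010 = 170; 170 != 171 -> empty
(227,90): row=0b11100011, col=0b1011010, row AND col = 0b1000010 = 66; 66 != 90 -> empty
(147,45): row=0b10010011, col=0b101101, row AND col = 0b1 = 1; 1 != 45 -> empty
(66,5): row=0b1000010, col=0b101, row AND col = 0b0 = 0; 0 != 5 -> empty
(16,8): row=0b10000, col=0b1000, row AND col = 0b0 = 0; 0 != 8 -> empty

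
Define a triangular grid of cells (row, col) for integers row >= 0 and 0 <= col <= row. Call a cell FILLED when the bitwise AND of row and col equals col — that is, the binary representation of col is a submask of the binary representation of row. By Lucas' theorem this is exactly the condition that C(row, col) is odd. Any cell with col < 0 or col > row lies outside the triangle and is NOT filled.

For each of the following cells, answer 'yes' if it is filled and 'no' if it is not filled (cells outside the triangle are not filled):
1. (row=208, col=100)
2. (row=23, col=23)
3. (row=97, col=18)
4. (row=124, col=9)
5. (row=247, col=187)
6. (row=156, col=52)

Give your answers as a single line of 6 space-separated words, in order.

(208,100): row=0b11010000, col=0b1100100, row AND col = 0b1000000 = 64; 64 != 100 -> empty
(23,23): row=0b10111, col=0b10111, row AND col = 0b10111 = 23; 23 == 23 -> filled
(97,18): row=0b1100001, col=0b10010, row AND col = 0b0 = 0; 0 != 18 -> empty
(124,9): row=0b1111100, col=0b1001, row AND col = 0b1000 = 8; 8 != 9 -> empty
(247,187): row=0b11110111, col=0b10111011, row AND col = 0b10110011 = 179; 179 != 187 -> empty
(156,52): row=0b10011100, col=0b110100, row AND col = 0b10100 = 20; 20 != 52 -> empty

Answer: no yes no no no no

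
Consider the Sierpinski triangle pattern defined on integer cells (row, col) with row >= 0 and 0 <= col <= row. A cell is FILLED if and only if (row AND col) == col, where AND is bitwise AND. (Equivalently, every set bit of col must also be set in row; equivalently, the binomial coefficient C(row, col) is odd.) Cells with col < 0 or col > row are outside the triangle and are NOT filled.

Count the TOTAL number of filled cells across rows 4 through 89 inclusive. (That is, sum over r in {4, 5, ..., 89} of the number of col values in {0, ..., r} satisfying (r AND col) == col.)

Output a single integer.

Answer: 1014

Derivation:
r4=100 pc1: +2 =2
r5=101 pc2: +4 =6
r6=110 pc2: +4 =10
r7=111 pc3: +8 =18
r8=1000 pc1: +2 =20
r9=1001 pc2: +4 =24
r10=1010 pc2: +4 =28
r11=1011 pc3: +8 =36
r12=1100 pc2: +4 =40
r13=1101 pc3: +8 =48
r14=1110 pc3: +8 =56
r15=1111 pc4: +16 =72
r16=10000 pc1: +2 =74
r17=10001 pc2: +4 =78
r18=10010 pc2: +4 =82
r19=10011 pc3: +8 =90
r20=10100 pc2: +4 =94
r21=10101 pc3: +8 =102
r22=10110 pc3: +8 =110
r23=10111 pc4: +16 =126
r24=11000 pc2: +4 =130
r25=11001 pc3: +8 =138
r26=11010 pc3: +8 =146
r27=11011 pc4: +16 =162
r28=11100 pc3: +8 =170
r29=11101 pc4: +16 =186
r30=11110 pc4: +16 =202
r31=11111 pc5: +32 =234
r32=100000 pc1: +2 =236
r33=100001 pc2: +4 =240
r34=100010 pc2: +4 =244
r35=100011 pc3: +8 =252
r36=100100 pc2: +4 =256
r37=100101 pc3: +8 =264
r38=100110 pc3: +8 =272
r39=100111 pc4: +16 =288
r40=101000 pc2: +4 =292
r41=101001 pc3: +8 =300
r42=101010 pc3: +8 =308
r43=101011 pc4: +16 =324
r44=101100 pc3: +8 =332
r45=101101 pc4: +16 =348
r46=101110 pc4: +16 =364
r47=101111 pc5: +32 =396
r48=110000 pc2: +4 =400
r49=110001 pc3: +8 =408
r50=110010 pc3: +8 =416
r51=110011 pc4: +16 =432
r52=110100 pc3: +8 =440
r53=110101 pc4: +16 =456
r54=110110 pc4: +16 =472
r55=110111 pc5: +32 =504
r56=111000 pc3: +8 =512
r57=111001 pc4: +16 =528
r58=111010 pc4: +16 =544
r59=111011 pc5: +32 =576
r60=111100 pc4: +16 =592
r61=111101 pc5: +32 =624
r62=111110 pc5: +32 =656
r63=111111 pc6: +64 =720
r64=1000000 pc1: +2 =722
r65=1000001 pc2: +4 =726
r66=1000010 pc2: +4 =730
r67=1000011 pc3: +8 =738
r68=1000100 pc2: +4 =742
r69=1000101 pc3: +8 =750
r70=1000110 pc3: +8 =758
r71=1000111 pc4: +16 =774
r72=1001000 pc2: +4 =778
r73=1001001 pc3: +8 =786
r74=1001010 pc3: +8 =794
r75=1001011 pc4: +16 =810
r76=1001100 pc3: +8 =818
r77=1001101 pc4: +16 =834
r78=1001110 pc4: +16 =850
r79=1001111 pc5: +32 =882
r80=1010000 pc2: +4 =886
r81=1010001 pc3: +8 =894
r82=1010010 pc3: +8 =902
r83=1010011 pc4: +16 =918
r84=1010100 pc3: +8 =926
r85=1010101 pc4: +16 =942
r86=1010110 pc4: +16 =958
r87=1010111 pc5: +32 =990
r88=1011000 pc3: +8 =998
r89=1011001 pc4: +16 =1014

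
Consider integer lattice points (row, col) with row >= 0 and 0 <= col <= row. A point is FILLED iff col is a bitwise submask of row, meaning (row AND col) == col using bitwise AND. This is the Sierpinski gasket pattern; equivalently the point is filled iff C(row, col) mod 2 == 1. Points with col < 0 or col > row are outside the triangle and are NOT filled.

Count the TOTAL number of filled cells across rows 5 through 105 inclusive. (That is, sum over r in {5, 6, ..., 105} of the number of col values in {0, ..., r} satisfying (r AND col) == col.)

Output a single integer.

r5=101 pc2: +4 =4
r6=110 pc2: +4 =8
r7=111 pc3: +8 =16
r8=1000 pc1: +2 =18
r9=1001 pc2: +4 =22
r10=1010 pc2: +4 =26
r11=1011 pc3: +8 =34
r12=1100 pc2: +4 =38
r13=1101 pc3: +8 =46
r14=1110 pc3: +8 =54
r15=1111 pc4: +16 =70
r16=10000 pc1: +2 =72
r17=10001 pc2: +4 =76
r18=10010 pc2: +4 =80
r19=10011 pc3: +8 =88
r20=10100 pc2: +4 =92
r21=10101 pc3: +8 =100
r22=10110 pc3: +8 =108
r23=10111 pc4: +16 =124
r24=11000 pc2: +4 =128
r25=11001 pc3: +8 =136
r26=11010 pc3: +8 =144
r27=11011 pc4: +16 =160
r28=11100 pc3: +8 =168
r29=11101 pc4: +16 =184
r30=11110 pc4: +16 =200
r31=11111 pc5: +32 =232
r32=100000 pc1: +2 =234
r33=100001 pc2: +4 =238
r34=100010 pc2: +4 =242
r35=100011 pc3: +8 =250
r36=100100 pc2: +4 =254
r37=100101 pc3: +8 =262
r38=100110 pc3: +8 =270
r39=100111 pc4: +16 =286
r40=101000 pc2: +4 =290
r41=101001 pc3: +8 =298
r42=101010 pc3: +8 =306
r43=101011 pc4: +16 =322
r44=101100 pc3: +8 =330
r45=101101 pc4: +16 =346
r46=101110 pc4: +16 =362
r47=101111 pc5: +32 =394
r48=110000 pc2: +4 =398
r49=110001 pc3: +8 =406
r50=110010 pc3: +8 =414
r51=110011 pc4: +16 =430
r52=110100 pc3: +8 =438
r53=110101 pc4: +16 =454
r54=110110 pc4: +16 =470
r55=110111 pc5: +32 =502
r56=111000 pc3: +8 =510
r57=111001 pc4: +16 =526
r58=111010 pc4: +16 =542
r59=111011 pc5: +32 =574
r60=111100 pc4: +16 =590
r61=111101 pc5: +32 =622
r62=111110 pc5: +32 =654
r63=111111 pc6: +64 =718
r64=1000000 pc1: +2 =720
r65=1000001 pc2: +4 =724
r66=1000010 pc2: +4 =728
r67=1000011 pc3: +8 =736
r68=1000100 pc2: +4 =740
r69=1000101 pc3: +8 =748
r70=1000110 pc3: +8 =756
r71=1000111 pc4: +16 =772
r72=1001000 pc2: +4 =776
r73=1001001 pc3: +8 =784
r74=1001010 pc3: +8 =792
r75=1001011 pc4: +16 =808
r76=1001100 pc3: +8 =816
r77=1001101 pc4: +16 =832
r78=1001110 pc4: +16 =848
r79=1001111 pc5: +32 =880
r80=1010000 pc2: +4 =884
r81=1010001 pc3: +8 =892
r82=1010010 pc3: +8 =900
r83=1010011 pc4: +16 =916
r84=1010100 pc3: +8 =924
r85=1010101 pc4: +16 =940
r86=1010110 pc4: +16 =956
r87=1010111 pc5: +32 =988
r88=1011000 pc3: +8 =996
r89=1011001 pc4: +16 =1012
r90=1011010 pc4: +16 =1028
r91=1011011 pc5: +32 =1060
r92=1011100 pc4: +16 =1076
r93=1011101 pc5: +32 =1108
r94=1011110 pc5: +32 =1140
r95=1011111 pc6: +64 =1204
r96=1100000 pc2: +4 =1208
r97=1100001 pc3: +8 =1216
r98=1100010 pc3: +8 =1224
r99=1100011 pc4: +16 =1240
r100=1100100 pc3: +8 =1248
r101=1100101 pc4: +16 =1264
r102=1100110 pc4: +16 =1280
r103=1100111 pc5: +32 =1312
r104=1101000 pc3: +8 =1320
r105=1101001 pc4: +16 =1336

Answer: 1336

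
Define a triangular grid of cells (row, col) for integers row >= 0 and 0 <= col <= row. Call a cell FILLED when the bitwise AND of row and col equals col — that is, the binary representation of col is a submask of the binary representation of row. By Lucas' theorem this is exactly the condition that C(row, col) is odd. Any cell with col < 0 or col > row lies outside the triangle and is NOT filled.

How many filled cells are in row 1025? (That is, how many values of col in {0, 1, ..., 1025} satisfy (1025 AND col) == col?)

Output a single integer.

Answer: 4

Derivation:
1025 in binary = 10000000001
popcount(1025) = number of 1-bits in 10000000001 = 2
A col c satisfies (1025 AND c) == c iff every set bit of c is also set in 1025; each of the 2 set bits of 1025 can independently be on or off in c.
count = 2^2 = 4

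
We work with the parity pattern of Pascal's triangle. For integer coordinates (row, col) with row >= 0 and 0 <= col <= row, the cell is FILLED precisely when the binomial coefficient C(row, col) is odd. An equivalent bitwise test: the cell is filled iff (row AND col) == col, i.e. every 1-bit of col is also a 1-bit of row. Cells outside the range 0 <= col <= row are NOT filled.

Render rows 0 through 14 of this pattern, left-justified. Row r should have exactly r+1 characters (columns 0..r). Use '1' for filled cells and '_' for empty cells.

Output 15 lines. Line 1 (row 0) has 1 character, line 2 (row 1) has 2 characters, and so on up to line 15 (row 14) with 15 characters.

Answer: 1
11
1_1
1111
1___1
11__11
1_1_1_1
11111111
1_______1
11______11
1_1_____1_1
1111____1111
1___1___1___1
11__11__11__11
1_1_1_1_1_1_1_1

Derivation:
r0=0: 1
r1=1: 11
r2=10: 1_1
r3=11: 1111
r4=100: 1___1
r5=101: 11__11
r6=110: 1_1_1_1
r7=111: 11111111
r8=1000: 1_______1
r9=1001: 11______11
r10=1010: 1_1_____1_1
r11=1011: 1111____1111
r12=1100: 1___1___1___1
r13=1101: 11__11__11__11
r14=1110: 1_1_1_1_1_1_1_1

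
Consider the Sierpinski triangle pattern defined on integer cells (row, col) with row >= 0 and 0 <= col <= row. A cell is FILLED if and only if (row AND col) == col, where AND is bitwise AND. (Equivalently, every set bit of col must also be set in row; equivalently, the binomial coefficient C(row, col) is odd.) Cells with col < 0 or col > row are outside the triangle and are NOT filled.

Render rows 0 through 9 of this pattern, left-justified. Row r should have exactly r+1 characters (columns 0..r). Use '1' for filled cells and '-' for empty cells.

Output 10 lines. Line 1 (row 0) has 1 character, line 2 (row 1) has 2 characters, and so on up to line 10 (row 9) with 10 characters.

Answer: 1
11
1-1
1111
1---1
11--11
1-1-1-1
11111111
1-------1
11------11

Derivation:
r0=0: 1
r1=1: 11
r2=10: 1-1
r3=11: 1111
r4=100: 1---1
r5=101: 11--11
r6=110: 1-1-1-1
r7=111: 11111111
r8=1000: 1-------1
r9=1001: 11------11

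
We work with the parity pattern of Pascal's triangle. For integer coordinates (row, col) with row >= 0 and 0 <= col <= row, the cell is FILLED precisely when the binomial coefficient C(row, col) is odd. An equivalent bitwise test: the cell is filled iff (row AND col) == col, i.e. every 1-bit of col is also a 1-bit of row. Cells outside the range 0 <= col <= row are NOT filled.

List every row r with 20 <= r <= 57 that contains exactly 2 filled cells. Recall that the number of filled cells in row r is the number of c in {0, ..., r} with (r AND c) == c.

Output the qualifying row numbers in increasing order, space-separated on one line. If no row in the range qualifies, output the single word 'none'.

Answer: 32

Derivation:
Row r has 2^popcount(r) filled cells, so we need popcount(r) = log2(2) = 1.
Scan r = 20..57 and keep those with exactly 1 one-bits:
r=20=10100 popcount=2 -> skip
r=21=10101 popcount=3 -> skip
r=22=10110 popcount=3 -> skip
r=23=10111 popcount=4 -> skip
r=24=11000 popcount=2 -> skip
r=25=11001 popcount=3 -> skip
r=26=11010 popcount=3 -> skip
r=27=11011 popcount=4 -> skip
r=28=11100 popcount=3 -> skip
r=29=11101 popcount=4 -> skip
r=30=11110 popcount=4 -> skip
r=31=11111 popcount=5 -> skip
r=32=100000 popcount=1 -> KEEP
r=33=100001 popcount=2 -> skip
r=34=100010 popcount=2 -> skip
r=35=100011 popcount=3 -> skip
r=36=100100 popcount=2 -> skip
r=37=100101 popcount=3 -> skip
r=38=100110 popcount=3 -> skip
r=39=100111 popcount=4 -> skip
r=40=101000 popcount=2 -> skip
r=41=101001 popcount=3 -> skip
r=42=101010 popcount=3 -> skip
r=43=101011 popcount=4 -> skip
r=44=101100 popcount=3 -> skip
r=45=101101 popcount=4 -> skip
r=46=101110 popcount=4 -> skip
r=47=101111 popcount=5 -> skip
r=48=110000 popcount=2 -> skip
r=49=110001 popcount=3 -> skip
r=50=110010 popcount=3 -> skip
r=51=110011 popcount=4 -> skip
r=52=110100 popcount=3 -> skip
r=53=110101 popcount=4 -> skip
r=54=110110 popcount=4 -> skip
r=55=110111 popcount=5 -> skip
r=56=111000 popcount=3 -> skip
r=57=111001 popcount=4 -> skip
Kept rows: 32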